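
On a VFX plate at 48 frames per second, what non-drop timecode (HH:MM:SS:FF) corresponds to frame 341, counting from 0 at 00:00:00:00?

341 ÷ 48 = 7 full seconds, remainder 5 frames.
7 s = 0 h 0 min 7 s.
Timecode: 00:00:07:05.

00:00:07:05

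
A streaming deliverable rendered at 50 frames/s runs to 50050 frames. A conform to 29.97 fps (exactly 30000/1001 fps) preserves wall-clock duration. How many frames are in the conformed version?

30000 frames

Target frames = source frames × (target rate / source rate) = 50050 × (30000/1001)/(50) = 50050 × 600/1001 = 30000.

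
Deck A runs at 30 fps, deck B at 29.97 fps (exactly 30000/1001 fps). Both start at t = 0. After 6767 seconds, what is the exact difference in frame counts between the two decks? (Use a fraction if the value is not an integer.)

A emits 30 × 6767 = 203010 frames; B emits 30000/1001 × 6767 = 203010000/1001.
Difference = 203010/1001 frames (≈ 202.8072); B is behind A.

203010/1001 frames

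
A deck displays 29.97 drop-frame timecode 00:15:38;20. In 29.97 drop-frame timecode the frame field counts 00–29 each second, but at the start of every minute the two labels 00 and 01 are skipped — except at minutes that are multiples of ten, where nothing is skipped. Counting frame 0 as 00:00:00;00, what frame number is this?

28132

Complete 10-minute blocks: 1, each 17982 frames → 17982.
Remaining 5 whole minutes in the current block: 1800 + 4 × 1798 = 8992 frames.
Within the current minute: 38 × 30 + 20 − 2 = 1158 (labels ;00/;01 skipped at this minute). Total = 17982 + 8992 + 1158 = 28132.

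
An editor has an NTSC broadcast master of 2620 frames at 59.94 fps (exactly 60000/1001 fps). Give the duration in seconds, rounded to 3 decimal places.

43.710 seconds

Running time = 2620 × 1001/60000 = 131131/3000 s ≈ 43.710 s.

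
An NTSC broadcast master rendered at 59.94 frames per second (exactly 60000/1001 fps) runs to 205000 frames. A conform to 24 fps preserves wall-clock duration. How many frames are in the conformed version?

82082 frames

Target frames = source frames × (target rate / source rate) = 205000 × (24)/(60000/1001) = 205000 × 1001/2500 = 82082.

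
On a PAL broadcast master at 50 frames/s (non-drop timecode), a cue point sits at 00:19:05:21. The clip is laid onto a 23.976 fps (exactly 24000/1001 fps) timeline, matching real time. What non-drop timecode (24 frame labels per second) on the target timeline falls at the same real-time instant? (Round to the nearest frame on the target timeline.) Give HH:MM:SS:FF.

Source frame index: (0×3600 + 19×60 + 5) × 50 + 21 = 57271.
Real time: 57271 / (50) = 57271/50 s.
Target frame: (57271/50) × (24000/1001) = 27490080/1001 ≈ 27462.617 → 27463.
At 24 labels/s: frame 27463 → 00:19:04:07.

00:19:04:07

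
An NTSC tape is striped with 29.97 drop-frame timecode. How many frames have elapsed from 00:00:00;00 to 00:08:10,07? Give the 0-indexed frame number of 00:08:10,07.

As if non-drop at 30 labels/s: (0 × 3600 + 8 × 60 + 10) × 30 + 7 = 14707.
Minute boundaries passed: 8; those not divisible by 10: 8 − 0 = 8; dropped labels = 2 × 8 = 16.
Actual frame index = 14707 − 16 = 14691.

14691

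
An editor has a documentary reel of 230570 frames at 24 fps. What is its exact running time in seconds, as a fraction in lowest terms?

Running time = 230570 ÷ (24) = 230570 × 1/24 = 115285/12 s.

115285/12 seconds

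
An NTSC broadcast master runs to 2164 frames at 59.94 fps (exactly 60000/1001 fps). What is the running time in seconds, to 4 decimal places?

36.1027 seconds

Running time = 2164 × 1001/60000 = 541541/15000 s ≈ 36.1027 s.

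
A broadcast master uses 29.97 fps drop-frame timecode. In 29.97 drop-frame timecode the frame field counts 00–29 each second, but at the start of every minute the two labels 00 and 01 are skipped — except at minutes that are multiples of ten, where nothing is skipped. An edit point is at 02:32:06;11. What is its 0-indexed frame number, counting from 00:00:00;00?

As if non-drop at 30 labels/s: (2 × 3600 + 32 × 60 + 6) × 30 + 11 = 273791.
Minute boundaries passed: 152; those not divisible by 10: 152 − 15 = 137; dropped labels = 2 × 137 = 274.
Actual frame index = 273791 − 274 = 273517.

273517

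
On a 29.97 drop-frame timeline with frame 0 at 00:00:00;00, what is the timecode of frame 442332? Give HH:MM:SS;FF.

04:05:59;04

Each 10-minute DF block holds 10 × 60 × 30 − 9 × 2 = 17982 frames. 442332 ÷ 17982 → 24 full blocks, remainder 10764.
Within the partial block the first minute is 1800 frames and each further minute 1798, so 5 further minute boundaries passed. Total skipped labels = 18 × 24 + 2 × 5 = 442.
Non-drop label index = 442332 + 442 = 442774; at 30 labels/s that is 04:05:59:04, i.e. DF 04:05:59;04.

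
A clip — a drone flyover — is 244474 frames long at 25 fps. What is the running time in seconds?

Running time = 244474 / (25) = 9778.96 s.

9778.96 seconds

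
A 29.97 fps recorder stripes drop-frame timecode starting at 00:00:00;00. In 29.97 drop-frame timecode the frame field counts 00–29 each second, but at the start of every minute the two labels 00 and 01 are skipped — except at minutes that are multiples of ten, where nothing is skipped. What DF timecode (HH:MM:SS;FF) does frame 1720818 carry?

15:56:58;00

Ten DF minutes hold 17982 frames, so frame 1720818 lies in block 95 (frames 1708290–1726271) with 12528 frames into that block.
The block's first minute is 1800 frames and the rest 1798 each; 12528 frames reaches minute 6, so 95 × 18 + 6 × 2 = 1722 labels have been skipped so far.
Adding those back, label number 1720818 + 1722 = 1722540 at 30 labels/s is 57418 s + 0 f = 15 h 56 min 58 s frame 0, i.e. 15:56:58;00.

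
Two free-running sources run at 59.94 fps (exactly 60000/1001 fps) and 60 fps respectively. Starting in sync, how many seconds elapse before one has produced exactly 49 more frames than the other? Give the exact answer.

49049/60 seconds

The gap grows by |60 − 60000/1001| = 60/1001 frames per second.
Time for a 49-frame gap: 49 ÷ (60/1001) = 49049/60 s.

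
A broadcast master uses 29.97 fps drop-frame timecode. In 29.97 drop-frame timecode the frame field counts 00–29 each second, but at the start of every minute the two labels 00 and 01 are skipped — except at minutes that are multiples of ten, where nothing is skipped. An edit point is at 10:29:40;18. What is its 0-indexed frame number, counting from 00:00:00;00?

As if non-drop at 30 labels/s: (10 × 3600 + 29 × 60 + 40) × 30 + 18 = 1133418.
Minute boundaries passed: 629; those not divisible by 10: 629 − 62 = 567; dropped labels = 2 × 567 = 1134.
Actual frame index = 1133418 − 1134 = 1132284.

1132284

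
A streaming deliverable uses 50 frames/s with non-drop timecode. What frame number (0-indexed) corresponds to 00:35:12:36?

105636

Total seconds to the label: (0 × 3600 + 35 × 60 + 12) = 2112.
Frame index = 2112 × 50 + 36 = 105636.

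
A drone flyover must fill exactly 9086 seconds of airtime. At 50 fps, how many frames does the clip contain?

Frames = 9086 × 50 = 454300.

454300 frames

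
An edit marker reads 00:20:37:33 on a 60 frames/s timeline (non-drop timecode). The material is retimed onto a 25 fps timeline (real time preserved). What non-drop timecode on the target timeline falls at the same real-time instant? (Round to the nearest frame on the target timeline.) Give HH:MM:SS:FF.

Source frame index: (0×3600 + 20×60 + 37) × 60 + 33 = 74253.
Real time: 74253 / (60) = 24751/20 s.
Target frame: (24751/20) × (25) = 123755/4 ≈ 30938.750 → 30939.
At 25 labels/s: frame 30939 → 00:20:37:14.

00:20:37:14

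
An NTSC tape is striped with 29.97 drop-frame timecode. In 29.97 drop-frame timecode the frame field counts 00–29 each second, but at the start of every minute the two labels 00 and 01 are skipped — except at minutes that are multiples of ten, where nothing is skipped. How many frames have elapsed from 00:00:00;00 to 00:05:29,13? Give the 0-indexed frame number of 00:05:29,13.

Complete 10-minute blocks: 0, each 17982 frames → 0.
Remaining 5 whole minutes in the current block: 1800 + 4 × 1798 = 8992 frames.
Within the current minute: 29 × 30 + 13 − 2 = 881 (labels ;00/;01 skipped at this minute). Total = 0 + 8992 + 881 = 9873.

9873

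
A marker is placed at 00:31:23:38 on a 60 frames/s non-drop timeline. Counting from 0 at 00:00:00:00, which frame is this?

Total seconds to the label: (0 × 3600 + 31 × 60 + 23) = 1883.
Frame index = 1883 × 60 + 38 = 113018.

frame 113018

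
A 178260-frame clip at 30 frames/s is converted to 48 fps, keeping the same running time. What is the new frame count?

285216 frames

Target frames = source frames × (target rate / source rate) = 178260 × (48)/(30) = 178260 × 8/5 = 285216.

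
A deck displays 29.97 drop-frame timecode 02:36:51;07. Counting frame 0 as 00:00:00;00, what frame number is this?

282055

Complete 10-minute blocks: 15, each 17982 frames → 269730.
Remaining 6 whole minutes in the current block: 1800 + 5 × 1798 = 10790 frames.
Within the current minute: 51 × 30 + 7 − 2 = 1535 (labels ;00/;01 skipped at this minute). Total = 269730 + 10790 + 1535 = 282055.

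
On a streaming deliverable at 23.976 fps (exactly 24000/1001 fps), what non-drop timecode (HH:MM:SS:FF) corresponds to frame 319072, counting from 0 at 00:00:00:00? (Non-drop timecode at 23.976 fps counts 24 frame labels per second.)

319072 ÷ 24 = 13294 full seconds, remainder 16 frames.
13294 s = 3 h 41 min 34 s.
Timecode: 03:41:34:16.

03:41:34:16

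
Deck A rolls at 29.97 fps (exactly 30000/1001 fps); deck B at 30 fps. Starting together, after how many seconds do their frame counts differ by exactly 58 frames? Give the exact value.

29029/15 seconds

The gap grows by |30 − 30000/1001| = 30/1001 frames per second.
Time for a 58-frame gap: 58 ÷ (30/1001) = 29029/15 s.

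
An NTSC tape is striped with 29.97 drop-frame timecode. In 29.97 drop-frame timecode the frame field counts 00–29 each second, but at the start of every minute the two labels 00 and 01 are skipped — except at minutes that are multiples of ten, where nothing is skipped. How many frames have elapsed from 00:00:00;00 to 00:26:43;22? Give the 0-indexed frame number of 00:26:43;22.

48064

As if non-drop at 30 labels/s: (0 × 3600 + 26 × 60 + 43) × 30 + 22 = 48112.
Minute boundaries passed: 26; those not divisible by 10: 26 − 2 = 24; dropped labels = 2 × 24 = 48.
Actual frame index = 48112 − 48 = 48064.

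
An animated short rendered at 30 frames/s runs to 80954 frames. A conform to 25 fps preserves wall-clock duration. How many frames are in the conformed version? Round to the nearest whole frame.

67462 frames

Frames at target rate = 80954 × (25) / (30) = 202385/3 ≈ 67461.667.
Nearest whole frame: 67462.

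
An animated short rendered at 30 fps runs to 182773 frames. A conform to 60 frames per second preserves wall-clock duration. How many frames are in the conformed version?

365546 frames

Frames at target rate = 182773 × (60) / (30) = 365546.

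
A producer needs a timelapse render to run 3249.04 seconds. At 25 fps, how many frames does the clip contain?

81226 frames

Frames = 3249.04 × 25 = 81226.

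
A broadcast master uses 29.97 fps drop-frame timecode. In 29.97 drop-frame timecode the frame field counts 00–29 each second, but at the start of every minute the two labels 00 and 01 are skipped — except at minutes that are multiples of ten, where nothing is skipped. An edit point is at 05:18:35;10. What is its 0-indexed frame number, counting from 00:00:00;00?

As if non-drop at 30 labels/s: (5 × 3600 + 18 × 60 + 35) × 30 + 10 = 573460.
Minute boundaries passed: 318; those not divisible by 10: 318 − 31 = 287; dropped labels = 2 × 287 = 574.
Actual frame index = 573460 − 574 = 572886.

572886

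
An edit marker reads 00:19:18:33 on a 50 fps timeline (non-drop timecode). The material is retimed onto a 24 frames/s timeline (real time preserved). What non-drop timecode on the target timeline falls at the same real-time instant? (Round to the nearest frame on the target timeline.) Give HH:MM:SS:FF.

00:19:18:16

Source frame index: (0×3600 + 19×60 + 18) × 50 + 33 = 57933.
Real time: 57933 / (50) = 57933/50 s.
Target frame: (57933/50) × (24) = 695196/25 ≈ 27807.840 → 27808.
At 24 labels/s: frame 27808 → 00:19:18:16.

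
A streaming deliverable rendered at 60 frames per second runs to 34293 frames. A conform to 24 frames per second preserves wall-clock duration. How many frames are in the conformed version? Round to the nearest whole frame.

13717 frames

Frames at target rate = 34293 × (24) / (60) = 68586/5 ≈ 13717.200.
Nearest whole frame: 13717.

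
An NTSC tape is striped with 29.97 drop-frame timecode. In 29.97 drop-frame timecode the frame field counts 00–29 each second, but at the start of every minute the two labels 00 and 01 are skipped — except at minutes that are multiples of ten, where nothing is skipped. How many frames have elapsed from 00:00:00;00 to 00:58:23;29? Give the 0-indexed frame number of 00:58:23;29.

As if non-drop at 30 labels/s: (0 × 3600 + 58 × 60 + 23) × 30 + 29 = 105119.
Minute boundaries passed: 58; those not divisible by 10: 58 − 5 = 53; dropped labels = 2 × 53 = 106.
Actual frame index = 105119 − 106 = 105013.

105013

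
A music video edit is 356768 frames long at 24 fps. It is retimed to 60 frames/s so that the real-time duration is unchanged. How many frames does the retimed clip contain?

Target frames = source frames × (target rate / source rate) = 356768 × (60)/(24) = 356768 × 5/2 = 891920.

891920 frames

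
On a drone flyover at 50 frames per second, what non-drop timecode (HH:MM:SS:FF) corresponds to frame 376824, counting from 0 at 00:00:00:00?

376824 ÷ 50 = 7536 full seconds, remainder 24 frames.
7536 s = 2 h 5 min 36 s.
Timecode: 02:05:36:24.

02:05:36:24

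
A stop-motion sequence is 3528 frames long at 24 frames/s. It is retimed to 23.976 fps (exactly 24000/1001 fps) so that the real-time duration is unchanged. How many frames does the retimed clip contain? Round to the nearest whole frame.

Frames at target rate = 3528 × (24000/1001) / (24) = 504000/143 ≈ 3524.476.
Nearest whole frame: 3524.

3524 frames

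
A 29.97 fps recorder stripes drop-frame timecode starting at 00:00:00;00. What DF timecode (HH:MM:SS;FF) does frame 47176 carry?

00:26:14;04

Each 10-minute DF block holds 10 × 60 × 30 − 9 × 2 = 17982 frames. 47176 ÷ 17982 → 2 full blocks, remainder 11212.
Within the partial block the first minute is 1800 frames and each further minute 1798, so 6 further minute boundaries passed. Total skipped labels = 18 × 2 + 2 × 6 = 48.
Non-drop label index = 47176 + 48 = 47224; at 30 labels/s that is 00:26:14:04, i.e. DF 00:26:14;04.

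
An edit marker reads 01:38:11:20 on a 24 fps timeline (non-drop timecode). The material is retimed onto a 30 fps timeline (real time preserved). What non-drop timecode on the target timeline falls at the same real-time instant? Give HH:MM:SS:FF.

01:38:11:25

Source frame index: (1×3600 + 38×60 + 11) × 24 + 20 = 141404.
Real time: 141404 / (24) = 35351/6 s.
Target frame: (35351/6) × (30) = 176755.
At 30 labels/s: frame 176755 → 01:38:11:25.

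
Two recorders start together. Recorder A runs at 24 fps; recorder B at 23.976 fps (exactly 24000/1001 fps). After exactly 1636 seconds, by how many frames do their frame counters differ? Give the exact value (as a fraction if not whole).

39264/1001 frames

A emits 24 × 1636 = 39264 frames; B emits 24000/1001 × 1636 = 39264000/1001.
Difference = 39264/1001 frames (≈ 39.2248); B is behind A.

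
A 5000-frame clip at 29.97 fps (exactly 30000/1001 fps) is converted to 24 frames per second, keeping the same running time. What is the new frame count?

4004 frames

Target frames = source frames × (target rate / source rate) = 5000 × (24)/(30000/1001) = 5000 × 1001/1250 = 4004.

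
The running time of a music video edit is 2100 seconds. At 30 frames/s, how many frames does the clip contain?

Frames = 2100 × 30 = 63000.

63000 frames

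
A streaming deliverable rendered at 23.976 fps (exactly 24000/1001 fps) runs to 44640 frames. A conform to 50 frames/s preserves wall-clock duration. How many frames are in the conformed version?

Target frames = source frames × (target rate / source rate) = 44640 × (50)/(24000/1001) = 44640 × 1001/480 = 93093.

93093 frames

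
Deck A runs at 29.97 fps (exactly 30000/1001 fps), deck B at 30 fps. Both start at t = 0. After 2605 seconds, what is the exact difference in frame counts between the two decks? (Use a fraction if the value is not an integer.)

78150/1001 frames

A emits 30000/1001 × 2605 = 78150000/1001 frames; B emits 30 × 2605 = 78150.
Difference = 78150/1001 frames (≈ 78.0719); B is ahead of A.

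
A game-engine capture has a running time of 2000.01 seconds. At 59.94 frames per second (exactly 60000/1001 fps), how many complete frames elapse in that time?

119880 frames

Frames = 2000.01 × 60000/1001 = 120000600/1001 ≈ 119880.7193.
Complete frames: 119880.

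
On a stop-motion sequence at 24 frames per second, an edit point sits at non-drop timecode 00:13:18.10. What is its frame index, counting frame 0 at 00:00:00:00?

frame 19162

Total seconds to the label: (0 × 3600 + 13 × 60 + 18) = 798.
Frame index = 798 × 24 + 10 = 19162.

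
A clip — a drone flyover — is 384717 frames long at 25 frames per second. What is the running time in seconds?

15388.68 seconds

Running time = 384717 / (25) = 15388.68 s.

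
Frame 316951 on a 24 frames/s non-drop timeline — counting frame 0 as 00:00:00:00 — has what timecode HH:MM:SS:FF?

316951 ÷ 24 = 13206 full seconds, remainder 7 frames.
13206 s = 3 h 40 min 6 s.
Timecode: 03:40:06:07.

03:40:06:07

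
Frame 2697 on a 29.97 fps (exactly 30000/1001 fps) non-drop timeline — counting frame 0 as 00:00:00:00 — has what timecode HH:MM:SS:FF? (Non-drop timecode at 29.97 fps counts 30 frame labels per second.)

00:01:29:27

2697 ÷ 30 = 89 full seconds, remainder 27 frames.
89 s = 0 h 1 min 29 s.
Timecode: 00:01:29:27.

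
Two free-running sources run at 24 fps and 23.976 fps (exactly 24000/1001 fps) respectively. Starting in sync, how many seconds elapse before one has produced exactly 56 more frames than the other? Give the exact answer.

The gap grows by |24000/1001 − 24| = 24/1001 frames per second.
Time for a 56-frame gap: 56 ÷ (24/1001) = 7007/3 s.

7007/3 seconds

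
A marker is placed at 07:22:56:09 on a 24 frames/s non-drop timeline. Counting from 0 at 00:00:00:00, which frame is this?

637833

Total seconds to the label: (7 × 3600 + 22 × 60 + 56) = 26576.
Frame index = 26576 × 24 + 9 = 637833.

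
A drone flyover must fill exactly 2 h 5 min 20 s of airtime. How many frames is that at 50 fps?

2 h 5 min 20 s = 7520 s.
Frames = 7520 × 50 = 376000.

376000 frames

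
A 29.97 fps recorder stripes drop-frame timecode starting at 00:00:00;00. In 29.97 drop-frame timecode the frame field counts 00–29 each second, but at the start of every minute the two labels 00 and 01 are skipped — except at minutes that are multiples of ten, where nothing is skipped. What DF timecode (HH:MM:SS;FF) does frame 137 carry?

00:00:04;17

Ten DF minutes hold 17982 frames, so frame 137 lies in block 0 (frames 0–17981) with 137 frames into that block.
The block's first minute is 1800 frames and the rest 1798 each; 137 frames reaches minute 0, so 0 × 18 + 0 × 2 = 0 labels have been skipped so far.
Adding those back, label number 137 + 0 = 137 at 30 labels/s is 4 s + 17 f = 0 h 0 min 4 s frame 17, i.e. 00:00:04;17.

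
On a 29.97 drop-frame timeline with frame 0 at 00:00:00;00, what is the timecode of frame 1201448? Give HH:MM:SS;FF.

Each 10-minute DF block holds 10 × 60 × 30 − 9 × 2 = 17982 frames. 1201448 ÷ 17982 → 66 full blocks, remainder 14636.
Within the partial block the first minute is 1800 frames and each further minute 1798, so 8 further minute boundaries passed. Total skipped labels = 18 × 66 + 2 × 8 = 1204.
Non-drop label index = 1201448 + 1204 = 1202652; at 30 labels/s that is 11:08:08:12, i.e. DF 11:08:08;12.

11:08:08;12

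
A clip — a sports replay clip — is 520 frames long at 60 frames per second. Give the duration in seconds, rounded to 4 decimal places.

Running time = 520 × 1/60 = 26/3 s ≈ 8.6667 s.

8.6667 seconds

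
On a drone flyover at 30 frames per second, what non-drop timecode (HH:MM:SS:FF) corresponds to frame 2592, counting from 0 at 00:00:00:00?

00:01:26:12

2592 ÷ 30 = 86 full seconds, remainder 12 frames.
86 s = 0 h 1 min 26 s.
Timecode: 00:01:26:12.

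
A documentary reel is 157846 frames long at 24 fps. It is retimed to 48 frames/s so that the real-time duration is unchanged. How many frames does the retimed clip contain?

315692 frames

Frames at target rate = 157846 × (48) / (24) = 315692.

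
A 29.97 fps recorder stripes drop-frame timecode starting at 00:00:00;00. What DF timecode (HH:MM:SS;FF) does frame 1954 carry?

00:01:05;06

Ten DF minutes hold 17982 frames, so frame 1954 lies in block 0 (frames 0–17981) with 1954 frames into that block.
The block's first minute is 1800 frames and the rest 1798 each; 1954 frames reaches minute 1, so 0 × 18 + 1 × 2 = 2 labels have been skipped so far.
Adding those back, label number 1954 + 2 = 1956 at 30 labels/s is 65 s + 6 f = 0 h 1 min 5 s frame 6, i.e. 00:01:05;06.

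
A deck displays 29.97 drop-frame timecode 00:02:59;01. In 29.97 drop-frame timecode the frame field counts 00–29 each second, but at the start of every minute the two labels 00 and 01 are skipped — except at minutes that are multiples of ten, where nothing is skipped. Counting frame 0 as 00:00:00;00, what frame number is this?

As if non-drop at 30 labels/s: (0 × 3600 + 2 × 60 + 59) × 30 + 1 = 5371.
Minute boundaries passed: 2; those not divisible by 10: 2 − 0 = 2; dropped labels = 2 × 2 = 4.
Actual frame index = 5371 − 4 = 5367.

5367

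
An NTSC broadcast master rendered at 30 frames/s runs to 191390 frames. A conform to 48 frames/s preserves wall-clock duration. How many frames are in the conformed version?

Target frames = source frames × (target rate / source rate) = 191390 × (48)/(30) = 191390 × 8/5 = 306224.

306224 frames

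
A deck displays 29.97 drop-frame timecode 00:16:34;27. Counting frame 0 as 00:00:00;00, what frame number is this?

29817

As if non-drop at 30 labels/s: (0 × 3600 + 16 × 60 + 34) × 30 + 27 = 29847.
Minute boundaries passed: 16; those not divisible by 10: 16 − 1 = 15; dropped labels = 2 × 15 = 30.
Actual frame index = 29847 − 30 = 29817.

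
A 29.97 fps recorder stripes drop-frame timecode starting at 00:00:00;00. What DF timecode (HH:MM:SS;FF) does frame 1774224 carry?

16:26:40;00

Each 10-minute DF block holds 10 × 60 × 30 − 9 × 2 = 17982 frames. 1774224 ÷ 17982 → 98 full blocks, remainder 11988.
Within the partial block the first minute is 1800 frames and each further minute 1798, so 6 further minute boundaries passed. Total skipped labels = 18 × 98 + 2 × 6 = 1776.
Non-drop label index = 1774224 + 1776 = 1776000; at 30 labels/s that is 16:26:40:00, i.e. DF 16:26:40;00.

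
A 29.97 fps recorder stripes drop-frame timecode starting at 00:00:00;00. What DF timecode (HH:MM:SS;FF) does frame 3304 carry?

Ten DF minutes hold 17982 frames, so frame 3304 lies in block 0 (frames 0–17981) with 3304 frames into that block.
The block's first minute is 1800 frames and the rest 1798 each; 3304 frames reaches minute 1, so 0 × 18 + 1 × 2 = 2 labels have been skipped so far.
Adding those back, label number 3304 + 2 = 3306 at 30 labels/s is 110 s + 6 f = 0 h 1 min 50 s frame 6, i.e. 00:01:50;06.

00:01:50;06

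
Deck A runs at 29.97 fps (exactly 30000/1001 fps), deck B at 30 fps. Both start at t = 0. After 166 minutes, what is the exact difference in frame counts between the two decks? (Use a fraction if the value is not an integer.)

298800/1001 frames

166 min = 9960 s.
A emits 30000/1001 × 9960 = 298800000/1001 frames; B emits 30 × 9960 = 298800.
Difference = 298800/1001 frames (≈ 298.5015); B is ahead of A.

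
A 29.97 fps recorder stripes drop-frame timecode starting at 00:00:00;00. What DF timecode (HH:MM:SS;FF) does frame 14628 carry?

00:08:08;04

Each 10-minute DF block holds 10 × 60 × 30 − 9 × 2 = 17982 frames. 14628 ÷ 17982 → 0 full blocks, remainder 14628.
Within the partial block the first minute is 1800 frames and each further minute 1798, so 8 further minute boundaries passed. Total skipped labels = 18 × 0 + 2 × 8 = 16.
Non-drop label index = 14628 + 16 = 14644; at 30 labels/s that is 00:08:08:04, i.e. DF 00:08:08;04.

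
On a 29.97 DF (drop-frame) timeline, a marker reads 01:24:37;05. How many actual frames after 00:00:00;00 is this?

152163

Complete 10-minute blocks: 8, each 17982 frames → 143856.
Remaining 4 whole minutes in the current block: 1800 + 3 × 1798 = 7194 frames.
Within the current minute: 37 × 30 + 5 − 2 = 1113 (labels ;00/;01 skipped at this minute). Total = 143856 + 7194 + 1113 = 152163.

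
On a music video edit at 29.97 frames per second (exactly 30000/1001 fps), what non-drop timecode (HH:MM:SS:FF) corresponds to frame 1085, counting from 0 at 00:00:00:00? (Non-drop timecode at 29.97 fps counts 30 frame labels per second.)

1085 ÷ 30 = 36 full seconds, remainder 5 frames.
36 s = 0 h 0 min 36 s.
Timecode: 00:00:36:05.

00:00:36:05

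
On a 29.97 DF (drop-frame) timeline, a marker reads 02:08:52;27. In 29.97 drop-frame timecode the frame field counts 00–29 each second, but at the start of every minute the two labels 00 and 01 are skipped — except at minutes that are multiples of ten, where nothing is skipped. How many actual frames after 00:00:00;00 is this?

As if non-drop at 30 labels/s: (2 × 3600 + 8 × 60 + 52) × 30 + 27 = 231987.
Minute boundaries passed: 128; those not divisible by 10: 128 − 12 = 116; dropped labels = 2 × 116 = 232.
Actual frame index = 231987 − 232 = 231755.

231755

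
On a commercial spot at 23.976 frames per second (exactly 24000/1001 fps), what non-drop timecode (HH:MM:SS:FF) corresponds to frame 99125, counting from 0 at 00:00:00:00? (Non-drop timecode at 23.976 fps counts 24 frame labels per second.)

01:08:50:05

99125 ÷ 24 = 4130 full seconds, remainder 5 frames.
4130 s = 1 h 8 min 50 s.
Timecode: 01:08:50:05.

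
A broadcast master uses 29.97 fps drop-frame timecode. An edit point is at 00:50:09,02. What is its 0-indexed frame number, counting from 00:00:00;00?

90182

Complete 10-minute blocks: 5, each 17982 frames → 89910.
Remaining 0 whole minutes in the current block: 0 frames.
Within the current minute: 9 × 30 + 2 = 272. Total = 89910 + 0 + 272 = 90182.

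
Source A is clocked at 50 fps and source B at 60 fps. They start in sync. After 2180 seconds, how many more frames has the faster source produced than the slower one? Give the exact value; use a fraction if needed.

21800 frames

A emits 50 × 2180 = 109000 frames; B emits 60 × 2180 = 130800.
Difference = 21800 frames; B is ahead of A.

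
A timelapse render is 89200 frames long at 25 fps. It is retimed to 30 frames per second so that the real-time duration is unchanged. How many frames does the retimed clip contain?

Target frames = source frames × (target rate / source rate) = 89200 × (30)/(25) = 89200 × 6/5 = 107040.

107040 frames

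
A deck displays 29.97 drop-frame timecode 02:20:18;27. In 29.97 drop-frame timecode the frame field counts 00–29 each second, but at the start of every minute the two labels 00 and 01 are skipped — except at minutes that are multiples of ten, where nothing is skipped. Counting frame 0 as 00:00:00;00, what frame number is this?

Complete 10-minute blocks: 14, each 17982 frames → 251748.
Remaining 0 whole minutes in the current block: 0 frames.
Within the current minute: 18 × 30 + 27 = 567. Total = 251748 + 0 + 567 = 252315.

252315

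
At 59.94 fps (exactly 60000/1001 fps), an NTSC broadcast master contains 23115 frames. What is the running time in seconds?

Running time = 23115 / (60000/1001) = 385.63525 s.

385.63525 seconds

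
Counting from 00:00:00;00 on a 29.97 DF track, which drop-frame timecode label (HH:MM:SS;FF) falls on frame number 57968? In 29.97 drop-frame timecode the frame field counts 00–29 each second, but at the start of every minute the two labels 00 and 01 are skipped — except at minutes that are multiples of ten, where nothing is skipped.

Ten DF minutes hold 17982 frames, so frame 57968 lies in block 3 (frames 53946–71927) with 4022 frames into that block.
The block's first minute is 1800 frames and the rest 1798 each; 4022 frames reaches minute 2, so 3 × 18 + 2 × 2 = 58 labels have been skipped so far.
Adding those back, label number 57968 + 58 = 58026 at 30 labels/s is 1934 s + 6 f = 0 h 32 min 14 s frame 6, i.e. 00:32:14;06.

00:32:14;06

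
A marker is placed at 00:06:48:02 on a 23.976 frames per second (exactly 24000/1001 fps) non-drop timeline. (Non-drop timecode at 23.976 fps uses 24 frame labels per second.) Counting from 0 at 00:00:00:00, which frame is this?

9794

Total seconds to the label: (0 × 3600 + 6 × 60 + 48) = 408.
Frame index = 408 × 24 + 2 = 9794.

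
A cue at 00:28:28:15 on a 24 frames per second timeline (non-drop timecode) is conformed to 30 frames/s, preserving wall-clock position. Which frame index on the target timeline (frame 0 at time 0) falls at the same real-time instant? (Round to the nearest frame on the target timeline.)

frame 51259

Source frame index: (0×3600 + 28×60 + 28) × 24 + 15 = 41007.
Real time: 41007 / (24) = 13669/8 s.
Target frame: (13669/8) × (30) = 205035/4 ≈ 51258.750 → 51259.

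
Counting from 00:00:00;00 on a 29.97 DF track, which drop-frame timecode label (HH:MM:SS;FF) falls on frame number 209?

00:00:06;29

Ten DF minutes hold 17982 frames, so frame 209 lies in block 0 (frames 0–17981) with 209 frames into that block.
The block's first minute is 1800 frames and the rest 1798 each; 209 frames reaches minute 0, so 0 × 18 + 0 × 2 = 0 labels have been skipped so far.
Adding those back, label number 209 + 0 = 209 at 30 labels/s is 6 s + 29 f = 0 h 0 min 6 s frame 29, i.e. 00:00:06;29.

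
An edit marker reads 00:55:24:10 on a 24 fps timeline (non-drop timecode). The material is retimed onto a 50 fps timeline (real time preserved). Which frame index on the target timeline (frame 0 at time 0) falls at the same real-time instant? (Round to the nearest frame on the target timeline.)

Source frame index: (0×3600 + 55×60 + 24) × 24 + 10 = 79786.
Real time: 79786 / (24) = 39893/12 s.
Target frame: (39893/12) × (50) = 997325/6 ≈ 166220.833 → 166221.

frame 166221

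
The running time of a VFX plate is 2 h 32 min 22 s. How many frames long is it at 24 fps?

2 h 32 min 22 s = 9142 s.
Frames = 9142 × 24 = 219408.

219408 frames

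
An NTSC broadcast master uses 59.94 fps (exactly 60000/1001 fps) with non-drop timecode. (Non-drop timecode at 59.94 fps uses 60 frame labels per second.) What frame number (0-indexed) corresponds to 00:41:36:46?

149806

Total seconds to the label: (0 × 3600 + 41 × 60 + 36) = 2496.
Frame index = 2496 × 60 + 46 = 149806.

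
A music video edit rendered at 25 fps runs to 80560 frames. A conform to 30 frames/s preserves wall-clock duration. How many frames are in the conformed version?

Frames at target rate = 80560 × (30) / (25) = 96672.

96672 frames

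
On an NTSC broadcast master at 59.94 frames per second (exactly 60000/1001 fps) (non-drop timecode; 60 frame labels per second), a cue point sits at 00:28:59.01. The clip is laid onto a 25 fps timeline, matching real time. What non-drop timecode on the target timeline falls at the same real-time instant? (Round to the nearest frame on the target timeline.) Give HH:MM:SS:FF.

00:29:00:19

Source frame index: (0×3600 + 28×60 + 59) × 60 + 1 = 104341.
Real time: 104341 / (60000/1001) = 104445341/60000 s.
Target frame: (104445341/60000) × (25) = 104445341/2400 ≈ 43518.892 → 43519.
At 25 labels/s: frame 43519 → 00:29:00:19.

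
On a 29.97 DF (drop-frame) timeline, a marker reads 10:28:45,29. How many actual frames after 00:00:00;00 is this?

As if non-drop at 30 labels/s: (10 × 3600 + 28 × 60 + 45) × 30 + 29 = 1131779.
Minute boundaries passed: 628; those not divisible by 10: 628 − 62 = 566; dropped labels = 2 × 566 = 1132.
Actual frame index = 1131779 − 1132 = 1130647.

1130647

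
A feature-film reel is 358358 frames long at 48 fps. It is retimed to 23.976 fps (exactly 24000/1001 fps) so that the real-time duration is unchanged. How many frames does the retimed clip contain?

179000 frames

Target frames = source frames × (target rate / source rate) = 358358 × (24000/1001)/(48) = 358358 × 500/1001 = 179000.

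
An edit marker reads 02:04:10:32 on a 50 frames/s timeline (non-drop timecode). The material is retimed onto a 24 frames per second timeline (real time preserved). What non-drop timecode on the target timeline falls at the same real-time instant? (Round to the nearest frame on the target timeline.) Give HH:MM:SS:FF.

02:04:10:15

Source frame index: (2×3600 + 4×60 + 10) × 50 + 32 = 372532.
Real time: 372532 / (50) = 186266/25 s.
Target frame: (186266/25) × (24) = 4470384/25 ≈ 178815.360 → 178815.
At 24 labels/s: frame 178815 → 02:04:10:15.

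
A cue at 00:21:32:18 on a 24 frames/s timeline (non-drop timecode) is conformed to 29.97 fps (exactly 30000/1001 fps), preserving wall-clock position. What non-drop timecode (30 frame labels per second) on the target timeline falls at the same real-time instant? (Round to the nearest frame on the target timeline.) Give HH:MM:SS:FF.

Source frame index: (0×3600 + 21×60 + 32) × 24 + 18 = 31026.
Real time: 31026 / (24) = 5171/4 s.
Target frame: (5171/4) × (30000/1001) = 38782500/1001 ≈ 38743.756 → 38744.
At 30 labels/s: frame 38744 → 00:21:31:14.

00:21:31:14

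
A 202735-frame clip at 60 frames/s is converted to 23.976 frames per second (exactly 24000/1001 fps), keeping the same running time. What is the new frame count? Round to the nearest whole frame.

81013 frames

Frames at target rate = 202735 × (24000/1001) / (60) = 6238000/77 ≈ 81012.987.
Nearest whole frame: 81013.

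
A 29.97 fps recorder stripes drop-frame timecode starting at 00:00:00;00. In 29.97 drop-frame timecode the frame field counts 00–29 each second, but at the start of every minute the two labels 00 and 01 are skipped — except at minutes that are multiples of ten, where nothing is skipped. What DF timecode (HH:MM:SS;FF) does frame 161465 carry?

Each 10-minute DF block holds 10 × 60 × 30 − 9 × 2 = 17982 frames. 161465 ÷ 17982 → 8 full blocks, remainder 17609.
Within the partial block the first minute is 1800 frames and each further minute 1798, so 9 further minute boundaries passed. Total skipped labels = 18 × 8 + 2 × 9 = 162.
Non-drop label index = 161465 + 162 = 161627; at 30 labels/s that is 01:29:47:17, i.e. DF 01:29:47;17.

01:29:47;17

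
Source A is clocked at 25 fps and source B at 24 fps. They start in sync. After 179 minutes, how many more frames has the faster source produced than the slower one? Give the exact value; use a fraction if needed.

10740 frames

179 min = 10740 s.
A emits 25 × 10740 = 268500 frames; B emits 24 × 10740 = 257760.
Difference = 10740 frames; B is behind A.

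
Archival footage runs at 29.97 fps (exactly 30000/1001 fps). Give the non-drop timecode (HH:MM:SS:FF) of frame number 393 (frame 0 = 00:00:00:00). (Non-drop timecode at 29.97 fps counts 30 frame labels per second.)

00:00:13:03

393 ÷ 30 = 13 full seconds, remainder 3 frames.
13 s = 0 h 0 min 13 s.
Timecode: 00:00:13:03.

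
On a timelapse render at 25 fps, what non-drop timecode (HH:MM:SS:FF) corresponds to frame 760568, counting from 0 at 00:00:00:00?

760568 ÷ 25 = 30422 full seconds, remainder 18 frames.
30422 s = 8 h 27 min 2 s.
Timecode: 08:27:02:18.

08:27:02:18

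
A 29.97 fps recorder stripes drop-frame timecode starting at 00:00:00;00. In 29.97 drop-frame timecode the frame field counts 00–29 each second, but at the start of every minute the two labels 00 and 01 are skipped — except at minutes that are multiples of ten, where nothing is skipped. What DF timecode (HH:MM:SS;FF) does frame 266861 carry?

02:28:24;09

Ten DF minutes hold 17982 frames, so frame 266861 lies in block 14 (frames 251748–269729) with 15113 frames into that block.
The block's first minute is 1800 frames and the rest 1798 each; 15113 frames reaches minute 8, so 14 × 18 + 8 × 2 = 268 labels have been skipped so far.
Adding those back, label number 266861 + 268 = 267129 at 30 labels/s is 8904 s + 9 f = 2 h 28 min 24 s frame 9, i.e. 02:28:24;09.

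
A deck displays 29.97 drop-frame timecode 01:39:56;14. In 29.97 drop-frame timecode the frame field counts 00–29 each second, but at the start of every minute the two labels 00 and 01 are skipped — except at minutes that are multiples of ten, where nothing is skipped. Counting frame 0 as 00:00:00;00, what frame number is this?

Complete 10-minute blocks: 9, each 17982 frames → 161838.
Remaining 9 whole minutes in the current block: 1800 + 8 × 1798 = 16184 frames.
Within the current minute: 56 × 30 + 14 − 2 = 1692 (labels ;00/;01 skipped at this minute). Total = 161838 + 16184 + 1692 = 179714.

179714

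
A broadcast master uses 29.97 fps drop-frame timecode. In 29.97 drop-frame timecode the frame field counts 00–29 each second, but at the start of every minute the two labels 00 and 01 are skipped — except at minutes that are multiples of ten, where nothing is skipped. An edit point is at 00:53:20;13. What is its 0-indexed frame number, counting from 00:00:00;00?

95917

As if non-drop at 30 labels/s: (0 × 3600 + 53 × 60 + 20) × 30 + 13 = 96013.
Minute boundaries passed: 53; those not divisible by 10: 53 − 5 = 48; dropped labels = 2 × 48 = 96.
Actual frame index = 96013 − 96 = 95917.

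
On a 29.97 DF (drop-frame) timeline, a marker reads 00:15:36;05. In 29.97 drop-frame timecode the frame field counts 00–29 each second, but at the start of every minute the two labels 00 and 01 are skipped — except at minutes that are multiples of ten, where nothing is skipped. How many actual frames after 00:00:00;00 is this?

As if non-drop at 30 labels/s: (0 × 3600 + 15 × 60 + 36) × 30 + 5 = 28085.
Minute boundaries passed: 15; those not divisible by 10: 15 − 1 = 14; dropped labels = 2 × 14 = 28.
Actual frame index = 28085 − 28 = 28057.

28057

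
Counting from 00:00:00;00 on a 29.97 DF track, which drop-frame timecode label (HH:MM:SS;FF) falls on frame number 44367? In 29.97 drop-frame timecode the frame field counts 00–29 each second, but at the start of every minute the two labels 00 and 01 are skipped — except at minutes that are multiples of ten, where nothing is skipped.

Each 10-minute DF block holds 10 × 60 × 30 − 9 × 2 = 17982 frames. 44367 ÷ 17982 → 2 full blocks, remainder 8403.
Within the partial block the first minute is 1800 frames and each further minute 1798, so 4 further minute boundaries passed. Total skipped labels = 18 × 2 + 2 × 4 = 44.
Non-drop label index = 44367 + 44 = 44411; at 30 labels/s that is 00:24:40:11, i.e. DF 00:24:40;11.

00:24:40;11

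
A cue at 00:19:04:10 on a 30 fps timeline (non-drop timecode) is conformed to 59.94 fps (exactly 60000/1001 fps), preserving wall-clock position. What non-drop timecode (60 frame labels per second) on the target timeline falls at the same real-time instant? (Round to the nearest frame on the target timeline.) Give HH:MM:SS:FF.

00:19:03:11

Source frame index: (0×3600 + 19×60 + 4) × 30 + 10 = 34330.
Real time: 34330 / (30) = 3433/3 s.
Target frame: (3433/3) × (60000/1001) = 68660000/1001 ≈ 68591.409 → 68591.
At 60 labels/s: frame 68591 → 00:19:03:11.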